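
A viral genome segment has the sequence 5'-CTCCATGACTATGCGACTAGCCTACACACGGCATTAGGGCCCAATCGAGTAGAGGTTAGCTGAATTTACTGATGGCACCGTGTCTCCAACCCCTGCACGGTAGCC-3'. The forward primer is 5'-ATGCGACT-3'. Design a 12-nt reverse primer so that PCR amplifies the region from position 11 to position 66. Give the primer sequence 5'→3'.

The product's 3' end on the top strand is position 66.
The reverse primer anneals to the top strand over positions 55–66, i.e. to GTTAGCTGAATT.
Its sequence written 5'→3' is the reverse complement: AATTCAGCTAAC.

5'-AATTCAGCTAAC-3'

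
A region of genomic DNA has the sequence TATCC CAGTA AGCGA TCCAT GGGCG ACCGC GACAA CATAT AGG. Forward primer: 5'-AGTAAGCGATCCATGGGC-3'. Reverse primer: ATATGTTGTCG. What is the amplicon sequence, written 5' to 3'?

The forward primer matches the template at positions 7–24.
The reverse primer's reverse complement is CGACAACATAT, which matches the template at positions 30–40.
The product is the template from position 7 through 40 (34 bp).

5'-AGTAAGCGATCCATGGGCGACCGCGACAACATAT-3'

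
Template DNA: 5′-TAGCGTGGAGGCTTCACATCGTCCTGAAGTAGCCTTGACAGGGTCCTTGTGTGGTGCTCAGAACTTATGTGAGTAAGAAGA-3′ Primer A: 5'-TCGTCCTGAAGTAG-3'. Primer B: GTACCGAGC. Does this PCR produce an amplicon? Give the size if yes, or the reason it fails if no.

Primer B (GTACCGAGC) does not match the top strand, and its reverse complement GCTCGGTAC does not match either.
With no annealing site for primer B, no amplification occurs.

No product — primer B has no binding site in the template.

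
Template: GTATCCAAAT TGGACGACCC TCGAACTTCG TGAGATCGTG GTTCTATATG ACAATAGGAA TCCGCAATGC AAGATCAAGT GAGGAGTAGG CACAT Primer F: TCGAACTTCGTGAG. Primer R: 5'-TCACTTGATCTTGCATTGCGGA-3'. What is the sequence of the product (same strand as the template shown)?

The forward primer matches the template at positions 21–34.
Reverse complement of the reverse primer: TCCGCAATGCAAGATCAAGTGA. This occurs on the top strand at positions 61–82.
The product is the template from position 21 through 82 (62 bp).

5'-TCGAACTTCGTGAGATCGTGGTTCTATATGACAATAGGAATCCGCAATGCAAGATCAAGTGA-3'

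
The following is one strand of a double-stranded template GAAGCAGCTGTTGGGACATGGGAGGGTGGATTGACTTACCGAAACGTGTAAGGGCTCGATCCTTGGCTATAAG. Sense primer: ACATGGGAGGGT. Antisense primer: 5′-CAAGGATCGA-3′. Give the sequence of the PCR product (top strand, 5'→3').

Scanning the template, ACATGGGAGGGT occurs at positions 16–27; this primer anneals to the bottom strand there with its 3' end pointing downstream.
The reverse primer's reverse complement is TCGATCCTTG, which matches the template at positions 56–65.
The product is the template from position 16 through 65 (50 bp).

5'-ACATGGGAGGGTGGATTGACTTACCGAAACGTGTAAGGGCTCGATCCTTG-3'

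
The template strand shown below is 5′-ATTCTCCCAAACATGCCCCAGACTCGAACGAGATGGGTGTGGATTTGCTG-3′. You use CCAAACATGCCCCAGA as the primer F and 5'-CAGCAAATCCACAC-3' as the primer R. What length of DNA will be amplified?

44 bp

Scanning the template, CCAAACATGCCCCAGA occurs at positions 7–22; this primer anneals to the bottom strand there with its 3' end pointing downstream.
Reverse complement of the reverse primer: GTGTGGATTTGCTG. This occurs on the top strand at positions 37–50.
Product length = (reverse-primer end) − (forward-primer start) + 1 = 50 − 7 + 1 = 44 bp.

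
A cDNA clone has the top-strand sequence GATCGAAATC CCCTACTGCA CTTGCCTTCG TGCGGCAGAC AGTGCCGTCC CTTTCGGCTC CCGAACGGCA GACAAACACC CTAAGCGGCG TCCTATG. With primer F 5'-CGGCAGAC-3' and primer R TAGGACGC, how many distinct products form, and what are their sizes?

Two products: 63 bp, 30 bp

The forward primer CGGCAGAC matches the top strand at positions 33–40, 66–73.
The reverse primer's reverse complement is GCGTCCTA, matching at positions 88–95.
Each forward site pairs with the reverse site to give a product ending at position 95: sizes 63, 30 bp.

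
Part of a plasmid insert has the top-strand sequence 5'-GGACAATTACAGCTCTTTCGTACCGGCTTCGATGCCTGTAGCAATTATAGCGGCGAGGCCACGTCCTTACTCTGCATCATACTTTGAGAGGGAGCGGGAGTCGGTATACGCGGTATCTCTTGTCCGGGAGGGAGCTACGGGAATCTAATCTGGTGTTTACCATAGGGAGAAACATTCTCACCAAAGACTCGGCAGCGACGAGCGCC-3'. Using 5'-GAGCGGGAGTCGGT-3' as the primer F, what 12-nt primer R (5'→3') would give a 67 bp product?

The forward primer binds at positions 92–105, so a 67 bp product ends at position 92 + 67 − 1 = 158.
The reverse primer anneals to the top strand over positions 147–158, i.e. to AATCTGGTGTTT.
Its sequence written 5'→3' is the reverse complement: AAACACCAGATT.

5'-AAACACCAGATT-3'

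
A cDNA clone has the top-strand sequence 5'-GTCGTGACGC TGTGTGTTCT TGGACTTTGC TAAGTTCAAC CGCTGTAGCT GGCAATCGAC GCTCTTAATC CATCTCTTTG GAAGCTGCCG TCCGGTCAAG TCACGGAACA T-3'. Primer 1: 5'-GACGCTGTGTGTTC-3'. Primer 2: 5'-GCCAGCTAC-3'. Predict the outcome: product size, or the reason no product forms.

Primer 1 (GACGCTGTGTGTTC) matches the top strand at positions 6–19; it acts as a forward primer.
Primer 2's reverse complement is GTAGCTGGC, matching the top strand at positions 45–53; it acts as a reverse primer.
The 3' ends face each other across positions 6–53, giving a 48 bp product.

Yes — a 48 bp product.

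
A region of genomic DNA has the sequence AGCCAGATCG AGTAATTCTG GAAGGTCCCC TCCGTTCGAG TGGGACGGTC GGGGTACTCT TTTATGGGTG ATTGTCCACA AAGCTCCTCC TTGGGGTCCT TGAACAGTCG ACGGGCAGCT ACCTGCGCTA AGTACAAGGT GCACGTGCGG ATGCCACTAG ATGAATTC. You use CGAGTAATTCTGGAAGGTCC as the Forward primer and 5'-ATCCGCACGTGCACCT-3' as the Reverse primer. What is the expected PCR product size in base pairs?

144 bp

Scanning the template, CGAGTAATTCTGGAAGGTCC occurs at positions 9–28; this primer anneals to the bottom strand there with its 3' end pointing downstream.
Reverse complement of the reverse primer: AGGTGCACGTGCGGAT. This occurs on the top strand at positions 137–152.
The product runs from position 9 to position 152, so its length is 152 − 9 + 1 = 144 bp.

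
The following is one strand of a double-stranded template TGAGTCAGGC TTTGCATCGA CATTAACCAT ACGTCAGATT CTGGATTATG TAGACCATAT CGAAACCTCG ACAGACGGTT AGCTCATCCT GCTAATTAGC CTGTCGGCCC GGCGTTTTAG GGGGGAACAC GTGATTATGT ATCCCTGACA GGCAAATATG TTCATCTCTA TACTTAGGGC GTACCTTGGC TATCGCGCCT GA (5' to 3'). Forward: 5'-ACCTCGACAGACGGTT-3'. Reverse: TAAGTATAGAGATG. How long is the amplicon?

Scanning the template, ACCTCGACAGACGGTT occurs at positions 65–80; this primer anneals to the bottom strand there with its 3' end pointing downstream.
Taking the reverse complement of TAAGTATAGAGATG gives CATCTCTATACTTA, found at positions 163–176 on the template; the primer anneals here to the top strand with its 3' end pointing upstream.
Product length = (reverse-primer end) − (forward-primer start) + 1 = 176 − 65 + 1 = 112 bp.

112 bp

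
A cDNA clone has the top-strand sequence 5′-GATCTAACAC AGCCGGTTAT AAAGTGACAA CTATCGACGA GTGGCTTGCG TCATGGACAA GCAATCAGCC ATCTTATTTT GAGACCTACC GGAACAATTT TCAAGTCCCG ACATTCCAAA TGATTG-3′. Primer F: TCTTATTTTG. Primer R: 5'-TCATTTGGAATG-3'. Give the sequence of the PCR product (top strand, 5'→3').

5'-TCTTATTTTGAGACCTACCGGAACAATTTTCAAGTCCCGACATTCCAAATGA-3'

The forward primer matches the template at positions 72–81.
The reverse primer's reverse complement is CATTCCAAATGA, which matches the template at positions 112–123.
The product is the template from position 72 through 123 (52 bp).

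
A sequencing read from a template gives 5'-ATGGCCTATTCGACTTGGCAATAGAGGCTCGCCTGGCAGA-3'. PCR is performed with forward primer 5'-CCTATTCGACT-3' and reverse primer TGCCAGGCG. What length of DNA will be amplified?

34 bp

Forward primer CCTATTCGACT is found on the top strand at positions 5–15.
Reverse complement of the reverse primer: CGCCTGGCA. This occurs on the top strand at positions 30–38.
Amplicon spans positions 5–38: 34 bp.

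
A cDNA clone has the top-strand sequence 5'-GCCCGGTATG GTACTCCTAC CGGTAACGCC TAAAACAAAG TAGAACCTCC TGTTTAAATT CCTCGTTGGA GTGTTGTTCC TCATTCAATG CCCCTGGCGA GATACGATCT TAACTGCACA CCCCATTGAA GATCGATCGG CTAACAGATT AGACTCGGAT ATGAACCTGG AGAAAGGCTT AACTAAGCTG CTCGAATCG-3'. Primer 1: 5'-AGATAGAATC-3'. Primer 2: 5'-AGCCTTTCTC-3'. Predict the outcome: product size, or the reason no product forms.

Primer 1 (AGATAGAATC) does not match the top strand, and its reverse complement GATTCTATCT does not match either.
With no annealing site for primer 1, no amplification occurs.

No product — primer 1 has no binding site in the template.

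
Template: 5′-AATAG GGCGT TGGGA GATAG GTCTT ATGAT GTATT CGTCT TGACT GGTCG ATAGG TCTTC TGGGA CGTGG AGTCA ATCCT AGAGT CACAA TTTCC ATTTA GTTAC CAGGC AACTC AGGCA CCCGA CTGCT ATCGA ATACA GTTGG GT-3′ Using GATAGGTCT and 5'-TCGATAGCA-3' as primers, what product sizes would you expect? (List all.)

The forward primer GATAGGTCT matches the top strand at positions 16–24, 50–58.
The reverse primer's reverse complement is TGCTATCGA, matching at positions 127–135.
Each forward site pairs with the reverse site to give a product ending at position 135: sizes 120, 86 bp.

120 bp, 86 bp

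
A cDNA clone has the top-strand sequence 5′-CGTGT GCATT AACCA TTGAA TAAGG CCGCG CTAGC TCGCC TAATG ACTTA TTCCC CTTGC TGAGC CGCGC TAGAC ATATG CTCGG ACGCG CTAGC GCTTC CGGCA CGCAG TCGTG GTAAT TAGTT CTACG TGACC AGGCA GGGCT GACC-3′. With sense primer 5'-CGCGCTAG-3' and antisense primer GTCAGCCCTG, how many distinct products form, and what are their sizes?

The forward primer CGCGCTAG matches the top strand at positions 27–34, 66–73, 87–94.
The reverse primer's reverse complement is CAGGGCTGAC, matching at positions 139–148.
Each forward site pairs with the reverse site to give a product ending at position 148: sizes 122, 83, 62 bp.

Three products: 122 bp, 83 bp, 62 bp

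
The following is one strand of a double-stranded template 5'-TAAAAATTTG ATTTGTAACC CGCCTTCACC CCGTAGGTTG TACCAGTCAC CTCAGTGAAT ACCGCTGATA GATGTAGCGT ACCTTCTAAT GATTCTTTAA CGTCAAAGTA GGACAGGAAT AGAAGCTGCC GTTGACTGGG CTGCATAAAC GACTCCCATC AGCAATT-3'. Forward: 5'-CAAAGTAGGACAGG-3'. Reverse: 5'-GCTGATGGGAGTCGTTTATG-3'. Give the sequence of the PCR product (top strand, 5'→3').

5'-CAAAGTAGGACAGGAATAGAAGCTGCCGTTGACTGGGCTGCATAAACGACTCCCATCAGC-3'

The forward primer matches the template at positions 104–117.
The reverse primer's reverse complement is CATAAACGACTCCCATCAGC, which matches the template at positions 144–163.
The product is the template from position 104 through 163 (60 bp).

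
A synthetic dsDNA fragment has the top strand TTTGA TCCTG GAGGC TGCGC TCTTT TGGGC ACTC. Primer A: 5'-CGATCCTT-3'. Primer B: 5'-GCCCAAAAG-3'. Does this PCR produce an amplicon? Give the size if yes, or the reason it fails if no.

No product — primer A has no binding site in the template.

Primer A (CGATCCTT) does not match the top strand, and its reverse complement AAGGATCG does not match either.
With no annealing site for primer A, no amplification occurs.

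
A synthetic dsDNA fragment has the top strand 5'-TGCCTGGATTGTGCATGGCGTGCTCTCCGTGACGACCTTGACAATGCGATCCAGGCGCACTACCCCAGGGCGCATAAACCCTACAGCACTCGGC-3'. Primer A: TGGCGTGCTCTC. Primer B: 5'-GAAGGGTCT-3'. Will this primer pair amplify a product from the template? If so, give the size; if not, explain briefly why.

Primer B (GAAGGGTCT) does not match the top strand, and its reverse complement AGACCCTTC does not match either.
With no annealing site for primer B, no amplification occurs.

No product — primer B has no binding site in the template.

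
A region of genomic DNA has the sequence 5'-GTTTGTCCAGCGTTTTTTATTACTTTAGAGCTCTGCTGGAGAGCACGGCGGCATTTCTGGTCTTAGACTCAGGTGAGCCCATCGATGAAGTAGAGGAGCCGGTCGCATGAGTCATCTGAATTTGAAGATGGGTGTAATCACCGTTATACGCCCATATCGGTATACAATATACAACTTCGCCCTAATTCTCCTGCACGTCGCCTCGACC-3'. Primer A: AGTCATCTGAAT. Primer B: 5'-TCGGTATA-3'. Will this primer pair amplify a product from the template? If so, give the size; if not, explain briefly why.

No product — both primers anneal to the same strand and extend in the same direction.

Primer A (AGTCATCTGAAT) matches the top strand at positions 110–121 (3' end points downstream).
Primer B (TCGGTATA) also matches the top strand directly, at positions 157–164 — its reverse complement TATACCGA is not present.
Both primers anneal to the bottom strand with 3' ends pointing the same way, so neither can prime synthesis back toward the other.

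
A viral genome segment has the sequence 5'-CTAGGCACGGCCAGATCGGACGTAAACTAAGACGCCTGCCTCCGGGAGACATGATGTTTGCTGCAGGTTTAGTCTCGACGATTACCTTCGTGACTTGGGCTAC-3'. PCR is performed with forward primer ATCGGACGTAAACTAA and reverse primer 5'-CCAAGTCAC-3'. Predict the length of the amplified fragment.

The forward primer matches the template at positions 15–30.
Taking the reverse complement of CCAAGTCAC gives GTGACTTGG, found at positions 90–98 on the template; the primer anneals here to the top strand with its 3' end pointing upstream.
The product runs from position 15 to position 98, so its length is 98 − 15 + 1 = 84 bp.

84 bp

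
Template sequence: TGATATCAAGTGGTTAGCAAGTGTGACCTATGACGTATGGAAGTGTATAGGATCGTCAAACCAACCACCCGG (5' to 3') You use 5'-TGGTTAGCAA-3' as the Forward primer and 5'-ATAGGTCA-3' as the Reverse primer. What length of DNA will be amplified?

21 bp

The forward primer matches the template at positions 11–20.
The reverse primer's reverse complement is TGACCTAT, which matches the template at positions 24–31.
The product runs from position 11 to position 31, so its length is 31 − 11 + 1 = 21 bp.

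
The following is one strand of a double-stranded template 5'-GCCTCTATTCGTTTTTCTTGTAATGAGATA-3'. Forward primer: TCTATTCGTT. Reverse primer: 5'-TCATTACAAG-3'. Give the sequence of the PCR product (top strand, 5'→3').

The forward primer matches the template at positions 4–13.
The reverse primer's reverse complement is CTTGTAATGA, which matches the template at positions 17–26.
The product is the template from position 4 through 26 (23 bp).

5'-TCTATTCGTTTTTCTTGTAATGA-3'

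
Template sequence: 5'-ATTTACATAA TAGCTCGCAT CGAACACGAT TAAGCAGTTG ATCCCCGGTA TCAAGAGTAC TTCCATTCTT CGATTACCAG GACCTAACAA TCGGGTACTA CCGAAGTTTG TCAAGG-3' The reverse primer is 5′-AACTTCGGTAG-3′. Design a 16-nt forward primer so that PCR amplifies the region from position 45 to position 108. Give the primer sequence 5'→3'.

The reverse primer's reverse complement CTACCGAAGTT matches the template at positions 98–108; the product starts at position 45.
The forward primer is identical to the top strand over positions 45–60: CCGGTATCAAGAGTAC.

5'-CCGGTATCAAGAGTAC-3'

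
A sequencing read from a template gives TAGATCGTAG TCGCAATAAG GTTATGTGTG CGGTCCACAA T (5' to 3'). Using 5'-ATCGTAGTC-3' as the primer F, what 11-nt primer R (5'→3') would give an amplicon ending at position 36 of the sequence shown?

The forward primer binds at positions 4–12; the product's 3' end on the top strand is position 36.
The reverse primer anneals to the top strand over positions 26–36, i.e. to GTGTGCGGTCC.
Its sequence written 5'→3' is the reverse complement: GGACCGCACAC.

5'-GGACCGCACAC-3'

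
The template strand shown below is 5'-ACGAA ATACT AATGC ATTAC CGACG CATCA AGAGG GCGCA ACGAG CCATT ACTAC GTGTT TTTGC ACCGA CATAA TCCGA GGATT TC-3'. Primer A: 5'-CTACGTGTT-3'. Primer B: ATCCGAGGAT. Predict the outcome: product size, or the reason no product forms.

Primer A (CTACGTGTT) matches the top strand at positions 52–60 (3' end points downstream).
Primer B (ATCCGAGGAT) also matches the top strand directly, at positions 75–84 — its reverse complement ATCCTCGGAT is not present.
Both primers anneal to the bottom strand with 3' ends pointing the same way, so neither can prime synthesis back toward the other.

No product — both primers anneal to the same strand and extend in the same direction.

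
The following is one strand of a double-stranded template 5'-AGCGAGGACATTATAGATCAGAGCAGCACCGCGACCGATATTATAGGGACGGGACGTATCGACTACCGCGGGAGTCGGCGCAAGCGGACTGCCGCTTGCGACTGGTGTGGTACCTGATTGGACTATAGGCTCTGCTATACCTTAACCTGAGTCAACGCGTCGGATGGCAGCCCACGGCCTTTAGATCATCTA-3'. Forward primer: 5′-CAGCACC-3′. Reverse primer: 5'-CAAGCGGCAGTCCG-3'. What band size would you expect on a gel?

75 bp

The forward primer matches the template at positions 24–30.
Taking the reverse complement of CAAGCGGCAGTCCG gives CGGACTGCCGCTTG, found at positions 85–98 on the template; the primer anneals here to the top strand with its 3' end pointing upstream.
Product length = (reverse-primer end) − (forward-primer start) + 1 = 98 − 24 + 1 = 75 bp.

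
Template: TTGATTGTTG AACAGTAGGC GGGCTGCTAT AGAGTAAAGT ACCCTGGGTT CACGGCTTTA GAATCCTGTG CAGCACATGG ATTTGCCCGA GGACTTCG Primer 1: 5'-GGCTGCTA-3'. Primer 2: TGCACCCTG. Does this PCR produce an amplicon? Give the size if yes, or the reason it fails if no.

No product — primer 2 has no binding site in the template.

Primer 2 (TGCACCCTG) does not match the top strand, and its reverse complement CAGGGTGCA does not match either.
With no annealing site for primer 2, no amplification occurs.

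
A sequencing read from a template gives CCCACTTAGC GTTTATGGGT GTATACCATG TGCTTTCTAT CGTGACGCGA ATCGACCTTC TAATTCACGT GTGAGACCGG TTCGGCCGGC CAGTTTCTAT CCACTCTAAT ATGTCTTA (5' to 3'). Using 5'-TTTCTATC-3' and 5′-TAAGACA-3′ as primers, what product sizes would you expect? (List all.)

85 bp, 25 bp

The forward primer TTTCTATC matches the top strand at positions 34–41, 94–101.
The reverse primer's reverse complement is TGTCTTA, matching at positions 112–118.
Each forward site pairs with the reverse site to give a product ending at position 118: sizes 85, 25 bp.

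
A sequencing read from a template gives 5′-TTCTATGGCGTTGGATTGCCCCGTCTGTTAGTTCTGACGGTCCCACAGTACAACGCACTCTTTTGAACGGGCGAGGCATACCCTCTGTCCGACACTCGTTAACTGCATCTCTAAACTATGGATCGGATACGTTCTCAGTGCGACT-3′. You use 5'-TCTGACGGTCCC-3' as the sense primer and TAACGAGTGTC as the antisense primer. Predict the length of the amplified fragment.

69 bp

Forward primer TCTGACGGTCCC is found on the top strand at positions 33–44.
Reverse complement of the reverse primer: GACACTCGTTA. This occurs on the top strand at positions 91–101.
Amplicon spans positions 33–101: 69 bp.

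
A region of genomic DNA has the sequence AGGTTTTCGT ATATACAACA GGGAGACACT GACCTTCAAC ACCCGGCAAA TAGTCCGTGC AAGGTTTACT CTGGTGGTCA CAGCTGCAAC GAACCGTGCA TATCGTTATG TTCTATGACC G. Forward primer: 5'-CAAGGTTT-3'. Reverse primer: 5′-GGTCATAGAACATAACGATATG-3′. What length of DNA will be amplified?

61 bp

The forward primer matches the template at positions 60–67.
The reverse primer's reverse complement is CATATCGTTATGTTCTATGACC, which matches the template at positions 99–120.
The product runs from position 60 to position 120, so its length is 120 − 60 + 1 = 61 bp.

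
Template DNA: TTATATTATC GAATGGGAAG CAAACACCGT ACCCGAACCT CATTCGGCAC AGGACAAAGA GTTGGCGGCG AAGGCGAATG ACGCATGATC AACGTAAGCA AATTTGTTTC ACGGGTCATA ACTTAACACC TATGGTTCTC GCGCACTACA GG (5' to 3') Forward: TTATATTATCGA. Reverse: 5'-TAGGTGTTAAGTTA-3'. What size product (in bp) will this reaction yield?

Scanning the template, TTATATTATCGA occurs at positions 1–12; this primer anneals to the bottom strand there with its 3' end pointing downstream.
Reverse complement of the reverse primer: TAACTTAACACCTA. This occurs on the top strand at positions 119–132.
The product runs from position 1 to position 132, so its length is 132 − 1 + 1 = 132 bp.

132 bp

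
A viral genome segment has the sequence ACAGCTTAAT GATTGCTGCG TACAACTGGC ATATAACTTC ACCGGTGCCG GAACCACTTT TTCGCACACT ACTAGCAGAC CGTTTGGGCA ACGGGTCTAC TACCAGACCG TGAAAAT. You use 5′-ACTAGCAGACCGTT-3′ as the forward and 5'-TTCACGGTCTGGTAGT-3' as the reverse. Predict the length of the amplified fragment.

44 bp

Scanning the template, ACTAGCAGACCGTT occurs at positions 71–84; this primer anneals to the bottom strand there with its 3' end pointing downstream.
Taking the reverse complement of TTCACGGTCTGGTAGT gives ACTACCAGACCGTGAA, found at positions 99–114 on the template; the primer anneals here to the top strand with its 3' end pointing upstream.
Product length = (reverse-primer end) − (forward-primer start) + 1 = 114 − 71 + 1 = 44 bp.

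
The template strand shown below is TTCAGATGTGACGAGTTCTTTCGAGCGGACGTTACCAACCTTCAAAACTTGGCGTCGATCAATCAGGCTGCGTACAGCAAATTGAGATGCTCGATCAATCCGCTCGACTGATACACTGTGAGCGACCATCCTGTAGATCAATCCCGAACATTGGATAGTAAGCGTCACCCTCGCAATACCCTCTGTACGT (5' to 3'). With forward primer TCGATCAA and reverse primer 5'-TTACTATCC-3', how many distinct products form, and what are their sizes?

Two products: 107 bp, 71 bp

The forward primer TCGATCAA matches the top strand at positions 55–62, 91–98.
The reverse primer's reverse complement is GGATAGTAA, matching at positions 153–161.
Each forward site pairs with the reverse site to give a product ending at position 161: sizes 107, 71 bp.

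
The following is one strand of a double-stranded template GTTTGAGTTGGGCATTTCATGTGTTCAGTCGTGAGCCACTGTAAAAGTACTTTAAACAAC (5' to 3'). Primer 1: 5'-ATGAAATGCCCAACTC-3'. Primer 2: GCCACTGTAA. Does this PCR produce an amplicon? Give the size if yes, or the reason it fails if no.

No product — the primers' 3' ends point away from each other.

Primer 1 (ATGAAATGCCCAACTC) has reverse complement GAGTTGGGCATTTCAT, which matches the top strand at positions 5–20; primer 1 anneals to the top strand there with its 3' end pointing upstream toward position 5.
Primer 2 (GCCACTGTAA) matches the top strand directly at positions 35–44; it anneals to the bottom strand with its 3' end pointing downstream toward position 44.
The 3' ends diverge (primer 1 extends toward position 1, primer 2 toward position 60), so the primers never converge on a shared product.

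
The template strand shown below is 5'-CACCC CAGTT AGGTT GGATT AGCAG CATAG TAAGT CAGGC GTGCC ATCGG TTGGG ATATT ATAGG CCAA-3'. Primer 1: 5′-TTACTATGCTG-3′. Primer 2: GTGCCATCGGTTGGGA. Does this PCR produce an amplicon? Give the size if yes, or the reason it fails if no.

No product — the primers' 3' ends point away from each other.

Primer 1 (TTACTATGCTG) has reverse complement CAGCATAGTAA, which matches the top strand at positions 23–33; primer 1 anneals to the top strand there with its 3' end pointing upstream toward position 23.
Primer 2 (GTGCCATCGGTTGGGA) matches the top strand directly at positions 41–56; it anneals to the bottom strand with its 3' end pointing downstream toward position 56.
The 3' ends diverge (primer 1 extends toward position 1, primer 2 toward position 69), so the primers never converge on a shared product.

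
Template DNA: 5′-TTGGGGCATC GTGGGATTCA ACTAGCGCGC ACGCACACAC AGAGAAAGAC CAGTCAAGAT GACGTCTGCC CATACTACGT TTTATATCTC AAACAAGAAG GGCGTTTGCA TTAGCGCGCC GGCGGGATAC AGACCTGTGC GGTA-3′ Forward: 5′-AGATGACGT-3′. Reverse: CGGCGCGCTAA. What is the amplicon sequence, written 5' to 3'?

The forward primer matches the template at positions 57–65.
The reverse primer's reverse complement is TTAGCGCGCCG, which matches the template at positions 111–121.
The product is the template from position 57 through 121 (65 bp).

5'-AGATGACGTCTGCCCATACTACGTTTTATATCTCAAACAAGAAGGGCGTTTGCATTAGCGCGCCG-3'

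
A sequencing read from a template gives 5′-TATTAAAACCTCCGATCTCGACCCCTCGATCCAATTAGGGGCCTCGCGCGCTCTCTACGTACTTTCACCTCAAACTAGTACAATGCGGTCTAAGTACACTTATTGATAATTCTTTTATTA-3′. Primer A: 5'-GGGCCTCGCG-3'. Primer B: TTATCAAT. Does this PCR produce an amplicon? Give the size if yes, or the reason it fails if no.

Yes — a 71 bp product.

Primer A (GGGCCTCGCG) matches the top strand at positions 39–48; it acts as a forward primer.
Primer B's reverse complement is ATTGATAA, matching the top strand at positions 102–109; it acts as a reverse primer.
The 3' ends face each other across positions 39–109, giving a 71 bp product.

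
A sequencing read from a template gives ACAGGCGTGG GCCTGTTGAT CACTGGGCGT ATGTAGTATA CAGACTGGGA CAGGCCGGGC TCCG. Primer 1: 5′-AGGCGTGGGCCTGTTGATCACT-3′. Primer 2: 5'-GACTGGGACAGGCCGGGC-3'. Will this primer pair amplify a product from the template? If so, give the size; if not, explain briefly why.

No product — both primers anneal to the same strand and extend in the same direction.

Primer 1 (AGGCGTGGGCCTGTTGATCACT) matches the top strand at positions 3–24 (3' end points downstream).
Primer 2 (GACTGGGACAGGCCGGGC) also matches the top strand directly, at positions 43–60 — its reverse complement GCCCGGCCTGTCCCAGTC is not present.
Both primers anneal to the bottom strand with 3' ends pointing the same way, so neither can prime synthesis back toward the other.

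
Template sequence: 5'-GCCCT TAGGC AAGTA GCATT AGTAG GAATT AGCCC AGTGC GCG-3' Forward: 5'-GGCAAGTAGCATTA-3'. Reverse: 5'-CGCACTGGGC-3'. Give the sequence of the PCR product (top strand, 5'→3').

Scanning the template, GGCAAGTAGCATTA occurs at positions 8–21; this primer anneals to the bottom strand there with its 3' end pointing downstream.
The reverse primer's reverse complement is GCCCAGTGCG, which matches the template at positions 32–41.
The product is the template from position 8 through 41 (34 bp).

5'-GGCAAGTAGCATTAGTAGGAATTAGCCCAGTGCG-3'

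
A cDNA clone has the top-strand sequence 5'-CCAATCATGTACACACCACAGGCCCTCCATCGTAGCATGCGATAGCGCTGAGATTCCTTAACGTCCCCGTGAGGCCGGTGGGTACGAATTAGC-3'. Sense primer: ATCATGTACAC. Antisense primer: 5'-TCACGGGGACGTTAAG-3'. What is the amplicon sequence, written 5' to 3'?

5'-ATCATGTACACACCACAGGCCCTCCATCGTAGCATGCGATAGCGCTGAGATTCCTTAACGTCCCCGTGA-3'

Scanning the template, ATCATGTACAC occurs at positions 4–14; this primer anneals to the bottom strand there with its 3' end pointing downstream.
The reverse primer's reverse complement is CTTAACGTCCCCGTGA, which matches the template at positions 57–72.
The product is the template from position 4 through 72 (69 bp).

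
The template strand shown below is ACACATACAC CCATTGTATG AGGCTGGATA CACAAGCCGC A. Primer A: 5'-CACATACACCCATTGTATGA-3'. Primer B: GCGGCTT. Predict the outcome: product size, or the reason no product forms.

Yes — a 39 bp product.

Primer A (CACATACACCCATTGTATGA) matches the top strand at positions 2–21; it acts as a forward primer.
Primer B's reverse complement is AAGCCGC, matching the top strand at positions 34–40; it acts as a reverse primer.
The 3' ends face each other across positions 2–40, giving a 39 bp product.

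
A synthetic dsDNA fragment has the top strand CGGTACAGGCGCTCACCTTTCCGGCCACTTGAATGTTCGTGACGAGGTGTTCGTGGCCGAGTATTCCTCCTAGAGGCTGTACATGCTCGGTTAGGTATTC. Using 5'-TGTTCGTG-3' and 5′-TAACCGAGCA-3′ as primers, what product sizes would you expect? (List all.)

The forward primer TGTTCGTG matches the top strand at positions 34–41, 48–55.
The reverse primer's reverse complement is TGCTCGGTTA, matching at positions 84–93.
Each forward site pairs with the reverse site to give a product ending at position 93: sizes 60, 46 bp.

60 bp, 46 bp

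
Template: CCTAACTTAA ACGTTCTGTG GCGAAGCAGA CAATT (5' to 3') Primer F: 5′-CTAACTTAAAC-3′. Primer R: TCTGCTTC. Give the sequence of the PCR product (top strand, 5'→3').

5'-CTAACTTAAACGTTCTGTGGCGAAGCAGA-3'

Forward primer CTAACTTAAAC is found on the top strand at positions 2–12.
Reverse complement of the reverse primer: GAAGCAGA. This occurs on the top strand at positions 23–30.
The product is the template from position 2 through 30 (29 bp).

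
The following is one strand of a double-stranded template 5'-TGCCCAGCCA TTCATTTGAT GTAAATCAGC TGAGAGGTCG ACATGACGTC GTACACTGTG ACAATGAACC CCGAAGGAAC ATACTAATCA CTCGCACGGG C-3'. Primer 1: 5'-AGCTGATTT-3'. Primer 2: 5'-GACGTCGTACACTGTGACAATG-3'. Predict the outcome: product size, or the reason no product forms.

Primer 1 (AGCTGATTT) has reverse complement AAATCAGCT, which matches the top strand at positions 23–31; primer 1 anneals to the top strand there with its 3' end pointing upstream toward position 23.
Primer 2 (GACGTCGTACACTGTGACAATG) matches the top strand directly at positions 45–66; it anneals to the bottom strand with its 3' end pointing downstream toward position 66.
The 3' ends diverge (primer 1 extends toward position 1, primer 2 toward position 101), so the primers never converge on a shared product.

No product — the primers' 3' ends point away from each other.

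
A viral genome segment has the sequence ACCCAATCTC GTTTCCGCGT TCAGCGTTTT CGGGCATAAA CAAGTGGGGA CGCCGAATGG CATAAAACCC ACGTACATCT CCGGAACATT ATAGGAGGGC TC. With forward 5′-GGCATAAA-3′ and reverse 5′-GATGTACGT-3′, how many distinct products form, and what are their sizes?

Two products: 47 bp, 21 bp

The forward primer GGCATAAA matches the top strand at positions 33–40, 59–66.
The reverse primer's reverse complement is ACGTACATC, matching at positions 71–79.
Each forward site pairs with the reverse site to give a product ending at position 79: sizes 47, 21 bp.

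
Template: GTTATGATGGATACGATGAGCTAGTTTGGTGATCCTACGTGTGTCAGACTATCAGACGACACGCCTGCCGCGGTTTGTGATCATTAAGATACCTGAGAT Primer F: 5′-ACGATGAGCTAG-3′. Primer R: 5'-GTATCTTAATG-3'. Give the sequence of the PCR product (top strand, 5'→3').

5'-ACGATGAGCTAGTTTGGTGATCCTACGTGTGTCAGACTATCAGACGACACGCCTGCCGCGGTTTGTGATCATTAAGATAC-3'

Forward primer ACGATGAGCTAG is found on the top strand at positions 13–24.
The reverse primer's reverse complement is CATTAAGATAC, which matches the template at positions 82–92.
The product is the template from position 13 through 92 (80 bp).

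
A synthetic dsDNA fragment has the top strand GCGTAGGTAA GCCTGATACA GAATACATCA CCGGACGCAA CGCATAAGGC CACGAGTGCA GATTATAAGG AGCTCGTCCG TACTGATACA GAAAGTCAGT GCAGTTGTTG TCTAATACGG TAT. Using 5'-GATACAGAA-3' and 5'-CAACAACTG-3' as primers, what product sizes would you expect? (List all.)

96 bp, 26 bp

The forward primer GATACAGAA matches the top strand at positions 15–23, 85–93.
The reverse primer's reverse complement is CAGTTGTTG, matching at positions 102–110.
Each forward site pairs with the reverse site to give a product ending at position 110: sizes 96, 26 bp.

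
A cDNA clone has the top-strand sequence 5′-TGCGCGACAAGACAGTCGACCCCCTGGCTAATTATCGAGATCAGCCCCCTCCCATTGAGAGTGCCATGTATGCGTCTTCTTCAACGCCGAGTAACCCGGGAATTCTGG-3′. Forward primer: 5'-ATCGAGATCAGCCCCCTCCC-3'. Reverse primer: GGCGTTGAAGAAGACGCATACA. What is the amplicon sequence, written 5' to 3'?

Forward primer ATCGAGATCAGCCCCCTCCC is found on the top strand at positions 34–53.
Reverse complement of the reverse primer: TGTATGCGTCTTCTTCAACGCC. This occurs on the top strand at positions 67–88.
The product is the template from position 34 through 88 (55 bp).

5'-ATCGAGATCAGCCCCCTCCCATTGAGAGTGCCATGTATGCGTCTTCTTCAACGCC-3'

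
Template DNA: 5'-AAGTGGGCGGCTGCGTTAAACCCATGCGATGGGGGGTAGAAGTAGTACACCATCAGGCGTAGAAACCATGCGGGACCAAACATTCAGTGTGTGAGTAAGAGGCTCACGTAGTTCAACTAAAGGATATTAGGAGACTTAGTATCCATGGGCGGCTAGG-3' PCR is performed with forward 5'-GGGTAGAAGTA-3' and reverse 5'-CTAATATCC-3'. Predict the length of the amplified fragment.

The forward primer matches the template at positions 34–44.
Taking the reverse complement of CTAATATCC gives GGATATTAG, found at positions 122–130 on the template; the primer anneals here to the top strand with its 3' end pointing upstream.
Amplicon spans positions 34–130: 97 bp.

97 bp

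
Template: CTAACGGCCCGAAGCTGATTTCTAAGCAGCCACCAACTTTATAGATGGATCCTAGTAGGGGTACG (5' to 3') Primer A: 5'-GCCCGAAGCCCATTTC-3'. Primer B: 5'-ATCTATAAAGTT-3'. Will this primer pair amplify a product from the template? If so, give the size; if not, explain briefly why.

Primer A (GCCCGAAGCCCATTTC) does not match the top strand, and its reverse complement GAAATGGGCTTCGGGC does not match either.
With no annealing site for primer A, no amplification occurs.

No product — primer A has no binding site in the template.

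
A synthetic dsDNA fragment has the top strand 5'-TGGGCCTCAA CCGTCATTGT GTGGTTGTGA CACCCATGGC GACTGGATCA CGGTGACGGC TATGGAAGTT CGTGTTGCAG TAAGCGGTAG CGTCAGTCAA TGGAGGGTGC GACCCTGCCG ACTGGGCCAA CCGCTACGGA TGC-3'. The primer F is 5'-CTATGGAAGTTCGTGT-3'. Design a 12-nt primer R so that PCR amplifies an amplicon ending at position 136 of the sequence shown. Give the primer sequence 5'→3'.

5'-TAGCGGTTGGCC-3'

The forward primer binds at positions 60–75; the product's 3' end on the top strand is position 136.
The reverse primer anneals to the top strand over positions 125–136, i.e. to GGCCAACCGCTA.
Its sequence written 5'→3' is the reverse complement: TAGCGGTTGGCC.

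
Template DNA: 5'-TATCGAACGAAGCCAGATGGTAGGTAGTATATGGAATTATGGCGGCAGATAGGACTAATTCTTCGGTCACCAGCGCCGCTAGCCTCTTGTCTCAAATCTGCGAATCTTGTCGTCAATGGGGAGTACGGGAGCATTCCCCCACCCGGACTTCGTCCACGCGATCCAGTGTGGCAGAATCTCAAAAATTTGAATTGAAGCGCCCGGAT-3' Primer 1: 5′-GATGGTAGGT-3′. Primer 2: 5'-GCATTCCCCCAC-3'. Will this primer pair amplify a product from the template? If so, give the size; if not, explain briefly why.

No product — both primers anneal to the same strand and extend in the same direction.

Primer 1 (GATGGTAGGT) matches the top strand at positions 16–25 (3' end points downstream).
Primer 2 (GCATTCCCCCAC) also matches the top strand directly, at positions 131–142 — its reverse complement GTGGGGGAATGC is not present.
Both primers anneal to the bottom strand with 3' ends pointing the same way, so neither can prime synthesis back toward the other.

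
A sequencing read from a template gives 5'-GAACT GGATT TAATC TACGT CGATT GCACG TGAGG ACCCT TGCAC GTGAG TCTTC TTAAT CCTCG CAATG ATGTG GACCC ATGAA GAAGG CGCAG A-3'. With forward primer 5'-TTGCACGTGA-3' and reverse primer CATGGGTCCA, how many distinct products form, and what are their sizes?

Two products: 60 bp, 44 bp

The forward primer TTGCACGTGA matches the top strand at positions 24–33, 40–49.
The reverse primer's reverse complement is TGGACCCATG, matching at positions 74–83.
Each forward site pairs with the reverse site to give a product ending at position 83: sizes 60, 44 bp.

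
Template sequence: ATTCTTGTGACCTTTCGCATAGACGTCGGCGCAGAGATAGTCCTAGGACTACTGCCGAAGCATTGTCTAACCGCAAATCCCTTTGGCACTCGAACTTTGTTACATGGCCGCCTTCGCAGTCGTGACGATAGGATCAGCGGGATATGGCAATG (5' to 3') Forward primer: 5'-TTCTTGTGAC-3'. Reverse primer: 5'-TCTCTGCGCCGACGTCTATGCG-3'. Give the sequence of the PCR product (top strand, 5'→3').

5'-TTCTTGTGACCTTTCGCATAGACGTCGGCGCAGAGA-3'

Scanning the template, TTCTTGTGAC occurs at positions 2–11; this primer anneals to the bottom strand there with its 3' end pointing downstream.
Taking the reverse complement of TCTCTGCGCCGACGTCTATGCG gives CGCATAGACGTCGGCGCAGAGA, found at positions 16–37 on the template; the primer anneals here to the top strand with its 3' end pointing upstream.
The product is the template from position 2 through 37 (36 bp).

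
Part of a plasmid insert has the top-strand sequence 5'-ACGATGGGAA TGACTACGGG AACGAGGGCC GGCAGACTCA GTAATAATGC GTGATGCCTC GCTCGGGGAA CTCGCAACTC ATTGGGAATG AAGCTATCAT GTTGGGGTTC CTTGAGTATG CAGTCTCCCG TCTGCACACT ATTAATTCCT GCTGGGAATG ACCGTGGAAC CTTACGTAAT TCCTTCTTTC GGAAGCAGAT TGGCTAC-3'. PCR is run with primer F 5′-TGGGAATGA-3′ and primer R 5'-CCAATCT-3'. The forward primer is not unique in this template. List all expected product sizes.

The forward primer TGGGAATGA matches the top strand at positions 5–13, 83–91, 153–161.
The reverse primer's reverse complement is AGATTGG, matching at positions 197–203.
Each forward site pairs with the reverse site to give a product ending at position 203: sizes 199, 121, 51 bp.

199 bp, 121 bp, 51 bp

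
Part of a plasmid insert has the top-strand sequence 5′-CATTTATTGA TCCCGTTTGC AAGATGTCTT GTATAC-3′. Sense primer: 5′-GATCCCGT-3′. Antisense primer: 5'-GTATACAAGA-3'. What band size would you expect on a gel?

28 bp

Forward primer GATCCCGT is found on the top strand at positions 9–16.
Taking the reverse complement of GTATACAAGA gives TCTTGTATAC, found at positions 27–36 on the template; the primer anneals here to the top strand with its 3' end pointing upstream.
Amplicon spans positions 9–36: 28 bp.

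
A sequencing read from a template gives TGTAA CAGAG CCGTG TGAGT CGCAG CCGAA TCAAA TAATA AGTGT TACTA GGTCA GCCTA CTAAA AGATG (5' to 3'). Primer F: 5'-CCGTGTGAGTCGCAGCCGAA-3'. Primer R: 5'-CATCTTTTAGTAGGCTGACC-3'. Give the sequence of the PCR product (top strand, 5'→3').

The forward primer matches the template at positions 11–30.
Taking the reverse complement of CATCTTTTAGTAGGCTGACC gives GGTCAGCCTACTAAAAGATG, found at positions 51–70 on the template; the primer anneals here to the top strand with its 3' end pointing upstream.
The product is the template from position 11 through 70 (60 bp).

5'-CCGTGTGAGTCGCAGCCGAATCAAATAATAAGTGTTACTAGGTCAGCCTACTAAAAGATG-3'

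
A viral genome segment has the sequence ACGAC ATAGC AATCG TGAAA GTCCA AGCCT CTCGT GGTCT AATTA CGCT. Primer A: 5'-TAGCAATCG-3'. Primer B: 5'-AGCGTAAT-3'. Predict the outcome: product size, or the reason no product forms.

Primer A (TAGCAATCG) matches the top strand at positions 7–15; it acts as a forward primer.
Primer B's reverse complement is ATTACGCT, matching the top strand at positions 42–49; it acts as a reverse primer.
The 3' ends face each other across positions 7–49, giving a 43 bp product.

Yes — a 43 bp product.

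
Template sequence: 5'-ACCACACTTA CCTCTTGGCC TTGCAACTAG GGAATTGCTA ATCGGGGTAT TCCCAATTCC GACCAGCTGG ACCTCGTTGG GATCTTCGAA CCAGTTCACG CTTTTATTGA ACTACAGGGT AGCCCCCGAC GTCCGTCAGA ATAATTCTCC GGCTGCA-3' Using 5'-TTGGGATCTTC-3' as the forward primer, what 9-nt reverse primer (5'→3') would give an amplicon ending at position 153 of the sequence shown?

The forward primer binds at positions 77–87; the product's 3' end on the top strand is position 153.
The reverse primer anneals to the top strand over positions 145–153, i.e. to TTCTCCGGC.
Its sequence written 5'→3' is the reverse complement: GCCGGAGAA.

5'-GCCGGAGAA-3'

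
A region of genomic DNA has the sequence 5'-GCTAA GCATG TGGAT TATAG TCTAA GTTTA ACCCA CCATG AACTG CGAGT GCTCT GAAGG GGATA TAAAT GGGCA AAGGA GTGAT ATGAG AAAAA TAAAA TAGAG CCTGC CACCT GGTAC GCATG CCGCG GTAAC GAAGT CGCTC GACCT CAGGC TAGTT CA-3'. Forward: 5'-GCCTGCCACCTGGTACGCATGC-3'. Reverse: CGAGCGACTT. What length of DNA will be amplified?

42 bp

Scanning the template, GCCTGCCACCTGGTACGCATGC occurs at positions 105–126; this primer anneals to the bottom strand there with its 3' end pointing downstream.
Taking the reverse complement of CGAGCGACTT gives AAGTCGCTCG, found at positions 137–146 on the template; the primer anneals here to the top strand with its 3' end pointing upstream.
The product runs from position 105 to position 146, so its length is 146 − 105 + 1 = 42 bp.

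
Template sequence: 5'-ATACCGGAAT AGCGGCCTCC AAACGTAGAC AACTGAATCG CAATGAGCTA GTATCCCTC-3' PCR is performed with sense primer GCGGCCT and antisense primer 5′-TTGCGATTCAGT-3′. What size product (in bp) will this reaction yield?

32 bp

The forward primer matches the template at positions 12–18.
The reverse primer's reverse complement is ACTGAATCGCAA, which matches the template at positions 32–43.
Amplicon spans positions 12–43: 32 bp.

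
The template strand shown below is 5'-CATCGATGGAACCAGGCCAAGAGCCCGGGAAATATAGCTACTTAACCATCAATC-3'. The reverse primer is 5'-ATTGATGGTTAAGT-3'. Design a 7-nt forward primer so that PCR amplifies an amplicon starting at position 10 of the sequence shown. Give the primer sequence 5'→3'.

The reverse primer's reverse complement ACTTAACCATCAAT matches the template at positions 40–53; the product starts at position 10.
The forward primer is identical to the top strand over positions 10–16: AACCAGG.

5'-AACCAGG-3'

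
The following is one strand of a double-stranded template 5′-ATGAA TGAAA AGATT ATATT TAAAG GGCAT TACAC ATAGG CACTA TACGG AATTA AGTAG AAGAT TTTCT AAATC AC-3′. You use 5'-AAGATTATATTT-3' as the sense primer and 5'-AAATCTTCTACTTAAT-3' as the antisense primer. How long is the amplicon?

Scanning the template, AAGATTATATTT occurs at positions 10–21; this primer anneals to the bottom strand there with its 3' end pointing downstream.
Taking the reverse complement of AAATCTTCTACTTAAT gives ATTAAGTAGAAGATTT, found at positions 52–67 on the template; the primer anneals here to the top strand with its 3' end pointing upstream.
Amplicon spans positions 10–67: 58 bp.

58 bp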